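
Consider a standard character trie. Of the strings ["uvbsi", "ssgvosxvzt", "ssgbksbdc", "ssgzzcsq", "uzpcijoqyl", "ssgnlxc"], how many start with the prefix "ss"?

4

Traverse to the node for "ss", then collect every word in that subtree.
Words under "ss": ssgbksbdc, ssgnlxc, ssgvosxvzt, ssgzzcsq
Count: 4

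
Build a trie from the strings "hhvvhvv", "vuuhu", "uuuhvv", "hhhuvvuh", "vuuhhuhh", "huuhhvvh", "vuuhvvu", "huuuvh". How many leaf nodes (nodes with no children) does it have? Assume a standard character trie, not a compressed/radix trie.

8

Leaves are exactly the stored words that no other stored word extends.
Those words: "hhhuvvuh", "hhvvhvv", "huuhhvvh", "huuuvh", "uuuhvv", "vuuhhuhh", "vuuhu", "vuuhvvu"
Leaf count: 8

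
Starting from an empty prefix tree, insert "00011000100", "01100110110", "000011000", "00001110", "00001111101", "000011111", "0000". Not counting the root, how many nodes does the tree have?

33

For each word, the new-node count is its length minus the longest prefix already in the trie:
  "00011000100" → 11 new (0, 0, 0, 1, 1, 0, 0, 0, 1, 0, 0)
  "01100110110" → prefix "0" already present; 10 new (1, 1, 0, 0, 1, 1, 0, 1, 1, 0)
  "000011000" → prefix "000" already present; 6 new (0, 1, 1, 0, 0, 0)
  "00001110" → prefix "000011" already present; 2 new (1, 0)
  "00001111101" → prefix "0000111" already present; 4 new (1, 1, 0, 1)
  "000011111" → prefix "000011111" already present; 0 new (none)
  "0000" → prefix "0000" already present; 0 new (none)
Total nodes = 11 + 10 + 6 + 2 + 4 + 0 + 0 = 33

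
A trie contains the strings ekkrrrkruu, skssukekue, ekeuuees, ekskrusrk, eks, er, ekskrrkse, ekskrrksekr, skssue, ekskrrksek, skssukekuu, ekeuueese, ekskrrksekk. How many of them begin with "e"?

Walk to "e"; the words in its subtree are exactly those with that prefix.
Matches: "ekeuuees", "ekeuueese", "ekkrrrkruu", "eks", "ekskrrkse", "ekskrrksek", "ekskrrksekk", "ekskrrksekr", "ekskrusrk", "er"
Count: 10

10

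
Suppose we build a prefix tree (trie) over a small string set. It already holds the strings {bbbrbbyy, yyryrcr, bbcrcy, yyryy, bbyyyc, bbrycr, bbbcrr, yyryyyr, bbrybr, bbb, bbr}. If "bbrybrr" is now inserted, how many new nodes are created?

1

The longest prefix of "bbrybrr" already in the trie is "bbrybr" (length 6).
Each of the 1 remaining characters creates one node.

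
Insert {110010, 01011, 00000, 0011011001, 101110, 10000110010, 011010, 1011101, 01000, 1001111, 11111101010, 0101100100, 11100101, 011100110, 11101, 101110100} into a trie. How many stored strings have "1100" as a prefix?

Walk to "1100"; the words in its subtree are exactly those with that prefix.
Words under "1100": 110010
Count: 1

1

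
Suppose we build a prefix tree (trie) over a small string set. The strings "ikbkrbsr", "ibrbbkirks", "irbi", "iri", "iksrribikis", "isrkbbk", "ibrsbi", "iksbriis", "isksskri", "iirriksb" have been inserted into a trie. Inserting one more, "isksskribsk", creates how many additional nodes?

The longest prefix of "isksskribsk" already in the trie is "isksskri" (length 8).
New nodes needed: |"isksskribsk"| − 8 = 11 − 8 = 3.

3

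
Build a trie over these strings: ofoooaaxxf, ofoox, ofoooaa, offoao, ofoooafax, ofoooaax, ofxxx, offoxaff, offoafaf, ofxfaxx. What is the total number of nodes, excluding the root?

For each word, the new-node count is its length minus the longest prefix already in the trie:
  "ofoooaaxxf" → 10 new (o, f, o, o, o, a, a, x, x, f)
  "ofoox" → prefix "ofoo" already present; 1 new (x)
  "ofoooaa" → prefix "ofoooaa" already present; 0 new (none)
  "offoao" → prefix "of" already present; 4 new (f, o, a, o)
  "ofoooafax" → prefix "ofoooa" already present; 3 new (f, a, x)
  "ofoooaax" → prefix "ofoooaax" already present; 0 new (none)
  "ofxxx" → prefix "of" already present; 3 new (x, x, x)
  "offoxaff" → prefix "offo" already present; 4 new (x, a, f, f)
  "offoafaf" → prefix "offoa" already present; 3 new (f, a, f)
  "ofxfaxx" → prefix "ofx" already present; 4 new (f, a, x, x)
Total nodes = 10 + 1 + 0 + 4 + 3 + 0 + 3 + 4 + 3 + 4 = 32

32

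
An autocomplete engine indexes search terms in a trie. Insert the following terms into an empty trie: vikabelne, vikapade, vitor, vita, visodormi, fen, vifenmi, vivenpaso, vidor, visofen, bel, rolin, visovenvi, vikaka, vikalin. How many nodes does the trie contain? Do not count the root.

Insert word by word; a character creates a node only if that edge doesn't already exist:
  "vikabelne" → 9 new (v, i, k, a, b, e, l, n, e)
  "vikapade" → prefix "vika" already present; 4 new (p, a, d, e)
  "vitor" → prefix "vi" already present; 3 new (t, o, r)
  "vita" → prefix "vit" already present; 1 new (a)
  "visodormi" → prefix "vi" already present; 7 new (s, o, d, o, r, m, i)
  "fen" → 3 new (f, e, n)
  "vifenmi" → prefix "vi" already present; 5 new (f, e, n, m, i)
  "vivenpaso" → prefix "vi" already present; 7 new (v, e, n, p, a, s, o)
  "vidor" → prefix "vi" already present; 3 new (d, o, r)
  "visofen" → prefix "viso" already present; 3 new (f, e, n)
  "bel" → 3 new (b, e, l)
  "rolin" → 5 new (r, o, l, i, n)
  "visovenvi" → prefix "viso" already present; 5 new (v, e, n, v, i)
  "vikaka" → prefix "vika" already present; 2 new (k, a)
  "vikalin" → prefix "vika" already present; 3 new (l, i, n)
Total nodes = 9 + 4 + 3 + 1 + 7 + 3 + 5 + 7 + 3 + 3 + 3 + 5 + 5 + 2 + 3 = 63

63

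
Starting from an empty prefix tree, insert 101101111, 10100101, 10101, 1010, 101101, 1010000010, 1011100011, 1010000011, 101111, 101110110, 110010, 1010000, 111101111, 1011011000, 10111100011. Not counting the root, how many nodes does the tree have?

51

Trace insertions, counting only characters that open a new branch:
  "101101111" → 9 new (1, 0, 1, 1, 0, 1, 1, 1, 1)
  "10100101" → prefix "101" already present; 5 new (0, 0, 1, 0, 1)
  "10101" → prefix "1010" already present; 1 new (1)
  "1010" → prefix "1010" already present; 0 new (none)
  "101101" → prefix "101101" already present; 0 new (none)
  "1010000010" → prefix "10100" already present; 5 new (0, 0, 0, 1, 0)
  "1011100011" → prefix "1011" already present; 6 new (1, 0, 0, 0, 1, 1)
  "1010000011" → prefix "101000001" already present; 1 new (1)
  "101111" → prefix "10111" already present; 1 new (1)
  "101110110" → prefix "101110" already present; 3 new (1, 1, 0)
  "110010" → prefix "1" already present; 5 new (1, 0, 0, 1, 0)
  "1010000" → prefix "1010000" already present; 0 new (none)
  "111101111" → prefix "11" already present; 7 new (1, 1, 0, 1, 1, 1, 1)
  "1011011000" → prefix "1011011" already present; 3 new (0, 0, 0)
  "10111100011" → prefix "101111" already present; 5 new (0, 0, 0, 1, 1)
Total nodes = 9 + 5 + 1 + 0 + 0 + 5 + 6 + 1 + 1 + 3 + 5 + 0 + 7 + 3 + 5 = 51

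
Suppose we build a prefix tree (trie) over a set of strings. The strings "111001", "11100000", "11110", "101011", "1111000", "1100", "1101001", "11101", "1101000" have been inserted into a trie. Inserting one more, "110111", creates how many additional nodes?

2

The longest prefix of "110111" already in the trie is "1101" (length 4).
New nodes needed: |"110111"| − 4 = 6 − 4 = 2.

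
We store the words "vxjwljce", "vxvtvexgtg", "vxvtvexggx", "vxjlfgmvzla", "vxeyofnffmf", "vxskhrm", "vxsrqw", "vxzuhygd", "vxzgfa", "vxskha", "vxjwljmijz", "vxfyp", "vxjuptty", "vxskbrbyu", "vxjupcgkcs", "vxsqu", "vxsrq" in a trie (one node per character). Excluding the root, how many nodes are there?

Insert word by word; a character creates a node only if that edge doesn't already exist:
  "vxjwljce" → 8 new (v, x, j, w, l, j, c, e)
  "vxvtvexgtg" → prefix "vx" already present; 8 new (v, t, v, e, x, g, t, g)
  "vxvtvexggx" → prefix "vxvtvexg" already present; 2 new (g, x)
  "vxjlfgmvzla" → prefix "vxj" already present; 8 new (l, f, g, m, v, z, l, a)
  "vxeyofnffmf" → prefix "vx" already present; 9 new (e, y, o, f, n, f, f, m, f)
  "vxskhrm" → prefix "vx" already present; 5 new (s, k, h, r, m)
  "vxsrqw" → prefix "vxs" already present; 3 new (r, q, w)
  "vxzuhygd" → prefix "vx" already present; 6 new (z, u, h, y, g, d)
  "vxzgfa" → prefix "vxz" already present; 3 new (g, f, a)
  "vxskha" → prefix "vxskh" already present; 1 new (a)
  "vxjwljmijz" → prefix "vxjwlj" already present; 4 new (m, i, j, z)
  "vxfyp" → prefix "vx" already present; 3 new (f, y, p)
  "vxjuptty" → prefix "vxj" already present; 5 new (u, p, t, t, y)
  "vxskbrbyu" → prefix "vxsk" already present; 5 new (b, r, b, y, u)
  "vxjupcgkcs" → prefix "vxjup" already present; 5 new (c, g, k, c, s)
  "vxsqu" → prefix "vxs" already present; 2 new (q, u)
  "vxsrq" → prefix "vxsrq" already present; 0 new (none)
Total nodes = 8 + 8 + 2 + 8 + 9 + 5 + 3 + 6 + 3 + 1 + 4 + 3 + 5 + 5 + 5 + 2 + 0 = 77

77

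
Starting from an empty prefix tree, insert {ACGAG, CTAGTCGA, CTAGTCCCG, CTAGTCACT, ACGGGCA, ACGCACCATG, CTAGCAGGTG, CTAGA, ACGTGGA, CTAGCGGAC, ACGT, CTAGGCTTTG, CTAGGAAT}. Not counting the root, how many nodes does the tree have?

54

For each word, the new-node count is its length minus the longest prefix already in the trie:
  "ACGAG" → 5 new (A, C, G, A, G)
  "CTAGTCGA" → 8 new (C, T, A, G, T, C, G, A)
  "CTAGTCCCG" → prefix "CTAGTC" already present; 3 new (C, C, G)
  "CTAGTCACT" → prefix "CTAGTC" already present; 3 new (A, C, T)
  "ACGGGCA" → prefix "ACG" already present; 4 new (G, G, C, A)
  "ACGCACCATG" → prefix "ACG" already present; 7 new (C, A, C, C, A, T, G)
  "CTAGCAGGTG" → prefix "CTAG" already present; 6 new (C, A, G, G, T, G)
  "CTAGA" → prefix "CTAG" already present; 1 new (A)
  "ACGTGGA" → prefix "ACG" already present; 4 new (T, G, G, A)
  "CTAGCGGAC" → prefix "CTAGC" already present; 4 new (G, G, A, C)
  "ACGT" → prefix "ACGT" already present; 0 new (none)
  "CTAGGCTTTG" → prefix "CTAG" already present; 6 new (G, C, T, T, T, G)
  "CTAGGAAT" → prefix "CTAGG" already present; 3 new (A, A, T)
Total nodes = 5 + 8 + 3 + 3 + 4 + 7 + 6 + 1 + 4 + 4 + 0 + 6 + 3 = 54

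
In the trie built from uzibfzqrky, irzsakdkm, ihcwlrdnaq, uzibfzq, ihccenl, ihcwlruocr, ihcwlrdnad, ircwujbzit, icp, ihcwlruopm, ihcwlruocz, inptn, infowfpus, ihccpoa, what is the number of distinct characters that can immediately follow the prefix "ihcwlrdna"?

2

Follow the path "ihcwlrdna" to its node, then look at its outgoing edges.
Distinct next characters after "ihcwlrdna": d, q.
That node has 2 child edges.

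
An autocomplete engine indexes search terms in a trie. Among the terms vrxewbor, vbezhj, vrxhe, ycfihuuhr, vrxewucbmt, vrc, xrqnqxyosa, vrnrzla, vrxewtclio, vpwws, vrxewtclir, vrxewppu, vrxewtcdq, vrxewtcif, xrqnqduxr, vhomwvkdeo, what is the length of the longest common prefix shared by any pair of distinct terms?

9

Equivalently: take the maximum, over all pairs, of their longest common prefix length.
"vrxewtclio" and "vrxewtclir" agree on "vrxewtcli" (9 characters) before diverging; nothing deeper is shared.
Longest shared-prefix length: 9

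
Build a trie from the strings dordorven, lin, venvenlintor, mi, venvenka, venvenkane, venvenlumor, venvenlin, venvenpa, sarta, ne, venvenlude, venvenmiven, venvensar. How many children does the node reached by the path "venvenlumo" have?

Follow the path "venvenlumo" to its node, then look at its outgoing edges.
Characters that immediately follow "venvenlumo" among the stored strings: {r}.
That node has 1 child edge.

1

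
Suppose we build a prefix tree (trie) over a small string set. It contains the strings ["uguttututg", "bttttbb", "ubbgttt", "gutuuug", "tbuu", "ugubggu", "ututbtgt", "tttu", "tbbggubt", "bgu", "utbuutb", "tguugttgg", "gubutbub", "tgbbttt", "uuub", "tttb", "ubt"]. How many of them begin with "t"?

6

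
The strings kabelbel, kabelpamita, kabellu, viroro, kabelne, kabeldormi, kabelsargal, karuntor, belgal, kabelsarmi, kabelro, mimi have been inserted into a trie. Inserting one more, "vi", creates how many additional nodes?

0

Every character of "vi" already lies on an existing path (it is a prefix of some stored word).
No new nodes are needed: 0.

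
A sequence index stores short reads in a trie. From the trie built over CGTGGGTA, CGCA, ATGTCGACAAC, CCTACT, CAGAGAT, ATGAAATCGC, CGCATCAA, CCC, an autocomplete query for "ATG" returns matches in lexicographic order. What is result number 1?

Filter for "ATG…" and sort: "ATGAAATCGC", "ATGTCGACAAC"
The 1st is ATGAAATCGC.

ATGAAATCGC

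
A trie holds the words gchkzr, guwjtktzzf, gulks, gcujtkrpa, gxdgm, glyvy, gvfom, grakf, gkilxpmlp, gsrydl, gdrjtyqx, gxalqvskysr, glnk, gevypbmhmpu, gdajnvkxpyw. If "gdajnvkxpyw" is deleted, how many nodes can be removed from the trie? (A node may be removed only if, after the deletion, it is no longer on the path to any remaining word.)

Walk "gdajnvkxpyw" from the leaf back toward the root, removing each node that no remaining word uses.
The suffix "ajnvkxpyw" (9 nodes) is used only by "gdajnvkxpyw"; the node for "gd" still has the child "r", so pruning stops there.
Nodes removed: 9

9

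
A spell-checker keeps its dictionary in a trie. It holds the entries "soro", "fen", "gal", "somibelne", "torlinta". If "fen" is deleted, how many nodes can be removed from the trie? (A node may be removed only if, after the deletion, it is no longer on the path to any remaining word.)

3

A node on "fen"'s path can go only if nothing else ends at it or branches off below it.
No other word shares any prefix with "fen", so all 3 of its nodes go.
Nodes removed: 3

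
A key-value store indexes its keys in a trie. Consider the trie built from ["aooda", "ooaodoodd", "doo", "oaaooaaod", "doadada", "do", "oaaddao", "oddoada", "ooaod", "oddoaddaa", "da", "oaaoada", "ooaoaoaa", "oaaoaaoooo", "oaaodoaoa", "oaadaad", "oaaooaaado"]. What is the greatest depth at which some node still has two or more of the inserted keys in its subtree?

7

Equivalently: take the maximum, over all pairs, of their longest common prefix length.
e.g. "oaaooaaado" and "oaaooaaod" share the prefix "oaaooaa" of length 7; no pair shares a longer one.
Longest shared-prefix length: 7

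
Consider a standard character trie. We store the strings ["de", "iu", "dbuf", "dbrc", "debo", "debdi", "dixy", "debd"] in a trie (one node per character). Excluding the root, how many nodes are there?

Count nodes per top-level branch (shared prefixes stored once):
  'd'-branch (dbrc, dbuf, de, debd, debdi, debo, dixy): 14 nodes
  'i'-branch (iu): 2 nodes
Sum: 16

16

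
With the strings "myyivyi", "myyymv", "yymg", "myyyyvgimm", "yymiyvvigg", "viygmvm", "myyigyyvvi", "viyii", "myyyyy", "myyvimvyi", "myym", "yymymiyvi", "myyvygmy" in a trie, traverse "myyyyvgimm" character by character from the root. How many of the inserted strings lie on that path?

Walk "myyyyvgimm" from the root; an end-of-word marker is hit whenever a stored word is a prefix of "myyyyvgimm".
Prefixes of the query that are stored words: "myyyyvgimm"
Count: 1

1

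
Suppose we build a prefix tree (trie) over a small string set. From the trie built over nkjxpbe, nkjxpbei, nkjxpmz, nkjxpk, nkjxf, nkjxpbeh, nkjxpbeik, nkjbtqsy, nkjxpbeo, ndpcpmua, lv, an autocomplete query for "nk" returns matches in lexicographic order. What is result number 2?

Words with prefix "nk", in lexicographic order: "nkjbtqsy", "nkjxf", "nkjxpbe", "nkjxpbeh", "nkjxpbei", "nkjxpbeik", "nkjxpbeo", "nkjxpk", "nkjxpmz"
Position 2: nkjxf

nkjxf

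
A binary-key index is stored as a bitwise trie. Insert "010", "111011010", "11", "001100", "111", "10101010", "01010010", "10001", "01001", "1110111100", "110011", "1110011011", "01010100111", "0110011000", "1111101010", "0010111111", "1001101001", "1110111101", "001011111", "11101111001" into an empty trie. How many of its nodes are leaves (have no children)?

A leaf is a node with no children — equivalently, the end of a word that is not a proper prefix of any other stored word.
Those words: "0010111111", "001100", "01001", "01010010", "01010100111", "0110011000", "10001", "1001101001", "10101010", "110011", "1110011011", "111011010", "11101111001", "1110111101", "1111101010"
Leaf count: 15

15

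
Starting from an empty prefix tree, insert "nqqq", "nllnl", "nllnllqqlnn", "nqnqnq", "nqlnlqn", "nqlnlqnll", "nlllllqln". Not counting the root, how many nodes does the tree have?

31

Count nodes per top-level branch (shared prefixes stored once):
  'n'-branch (nlllllqln, nllnl, nllnllqqlnn, nqlnlqn, nqlnlqnll, nqnqnq, nqqq): 31 nodes
Sum: 31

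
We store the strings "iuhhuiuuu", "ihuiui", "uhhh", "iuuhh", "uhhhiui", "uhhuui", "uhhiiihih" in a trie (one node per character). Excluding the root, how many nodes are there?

33

Insert word by word; a character creates a node only if that edge doesn't already exist:
  "iuhhuiuuu" → 9 new (i, u, h, h, u, i, u, u, u)
  "ihuiui" → prefix "i" already present; 5 new (h, u, i, u, i)
  "uhhh" → 4 new (u, h, h, h)
  "iuuhh" → prefix "iu" already present; 3 new (u, h, h)
  "uhhhiui" → prefix "uhhh" already present; 3 new (i, u, i)
  "uhhuui" → prefix "uhh" already present; 3 new (u, u, i)
  "uhhiiihih" → prefix "uhh" already present; 6 new (i, i, i, h, i, h)
Total nodes = 9 + 5 + 4 + 3 + 3 + 3 + 6 = 33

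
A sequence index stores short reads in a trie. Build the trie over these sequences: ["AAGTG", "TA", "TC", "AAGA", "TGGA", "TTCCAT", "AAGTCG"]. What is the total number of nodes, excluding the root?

Insert word by word; a character creates a node only if that edge doesn't already exist:
  "AAGTG" → 5 new (A, A, G, T, G)
  "TA" → 2 new (T, A)
  "TC" → prefix "T" already present; 1 new (C)
  "AAGA" → prefix "AAG" already present; 1 new (A)
  "TGGA" → prefix "T" already present; 3 new (G, G, A)
  "TTCCAT" → prefix "T" already present; 5 new (T, C, C, A, T)
  "AAGTCG" → prefix "AAGT" already present; 2 new (C, G)
Total nodes = 5 + 2 + 1 + 1 + 3 + 5 + 2 = 19

19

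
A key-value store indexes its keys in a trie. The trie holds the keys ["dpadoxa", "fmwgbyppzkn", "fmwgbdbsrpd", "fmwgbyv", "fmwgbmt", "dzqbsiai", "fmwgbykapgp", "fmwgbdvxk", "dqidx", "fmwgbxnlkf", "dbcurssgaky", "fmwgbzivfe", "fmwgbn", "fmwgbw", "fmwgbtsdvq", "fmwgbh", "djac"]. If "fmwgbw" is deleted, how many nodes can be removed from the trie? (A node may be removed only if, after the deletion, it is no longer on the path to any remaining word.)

After clearing the end-marker at "fmwgbw", prune upward until reaching a node still needed by another word.
The suffix "w" (1 node) is used only by "fmwgbw"; the node for "fmwgb" still has the child "y", so pruning stops there.
Nodes removed: 1

1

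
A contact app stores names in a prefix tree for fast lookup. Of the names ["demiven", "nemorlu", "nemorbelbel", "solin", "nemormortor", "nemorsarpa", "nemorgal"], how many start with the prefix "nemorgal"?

Walk to "nemorgal"; the words in its subtree are exactly those with that prefix.
Words under "nemorgal": nemorgal
Count: 1

1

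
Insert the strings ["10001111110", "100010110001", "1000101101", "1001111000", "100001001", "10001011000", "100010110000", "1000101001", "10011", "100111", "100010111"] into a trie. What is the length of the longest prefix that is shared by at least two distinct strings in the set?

Look for the deepest trie node that still has at least two words in its subtree.
"10001011000" and "100010110000" agree on "10001011000" (11 characters) before diverging; nothing deeper is shared.
Longest shared-prefix length: 11

11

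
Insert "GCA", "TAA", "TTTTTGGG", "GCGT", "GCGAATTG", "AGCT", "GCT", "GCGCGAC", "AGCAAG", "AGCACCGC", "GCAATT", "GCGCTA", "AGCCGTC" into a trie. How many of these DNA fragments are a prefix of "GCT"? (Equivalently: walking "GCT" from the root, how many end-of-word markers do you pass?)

1

Traverse "GCT" character by character; count nodes along the way that are marked as word ends.
Prefixes of the query that are stored words: "GCT"
Count: 1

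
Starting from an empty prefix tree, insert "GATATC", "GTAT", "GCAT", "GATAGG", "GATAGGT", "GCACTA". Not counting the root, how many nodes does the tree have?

Trace insertions, counting only characters that open a new branch:
  "GATATC" → 6 new (G, A, T, A, T, C)
  "GTAT" → prefix "G" already present; 3 new (T, A, T)
  "GCAT" → prefix "G" already present; 3 new (C, A, T)
  "GATAGG" → prefix "GATA" already present; 2 new (G, G)
  "GATAGGT" → prefix "GATAGG" already present; 1 new (T)
  "GCACTA" → prefix "GCA" already present; 3 new (C, T, A)
Total nodes = 6 + 3 + 3 + 2 + 1 + 3 = 18

18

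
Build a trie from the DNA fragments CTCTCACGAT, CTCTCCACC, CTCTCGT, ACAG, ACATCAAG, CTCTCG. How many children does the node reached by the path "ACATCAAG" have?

0

Follow the path "ACATCAAG" to its node, then look at its outgoing edges.
No stored string extends past "ACATCAAG".
That node has 0 child edges.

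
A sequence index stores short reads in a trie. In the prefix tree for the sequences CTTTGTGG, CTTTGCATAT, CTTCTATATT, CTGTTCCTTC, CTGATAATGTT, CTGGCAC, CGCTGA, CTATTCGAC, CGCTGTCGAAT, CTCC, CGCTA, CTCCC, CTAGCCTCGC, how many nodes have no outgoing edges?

Leaves are exactly the stored words that no other stored word extends.
Those words: "CGCTA", "CGCTGA", "CGCTGTCGAAT", "CTAGCCTCGC", "CTATTCGAC", "CTCCC", "CTGATAATGTT", "CTGGCAC", "CTGTTCCTTC", "CTTCTATATT", "CTTTGCATAT", "CTTTGTGG"
Leaf count: 12

12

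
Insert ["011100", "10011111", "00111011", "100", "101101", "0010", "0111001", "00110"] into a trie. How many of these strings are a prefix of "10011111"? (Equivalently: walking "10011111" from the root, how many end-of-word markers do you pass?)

2

Traverse "10011111" character by character; count nodes along the way that are marked as word ends.
Prefixes of the query that are stored words: "100", "10011111"
Count: 2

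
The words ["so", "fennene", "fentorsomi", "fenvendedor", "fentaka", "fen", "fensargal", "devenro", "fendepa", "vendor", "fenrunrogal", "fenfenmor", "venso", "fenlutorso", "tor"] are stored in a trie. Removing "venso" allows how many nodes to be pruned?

2

Walk "venso" from the leaf back toward the root, removing each node that no remaining word uses.
The suffix "so" (2 nodes) is used only by "venso"; the node for "ven" still has the child "d", so pruning stops there.
Nodes removed: 2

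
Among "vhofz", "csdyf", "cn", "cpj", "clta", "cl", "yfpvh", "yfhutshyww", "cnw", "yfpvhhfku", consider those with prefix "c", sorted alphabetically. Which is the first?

cl

Words with prefix "c", in lexicographic order: "cl", "clta", "cn", "cnw", "cpj", "csdyf"
Position 1: cl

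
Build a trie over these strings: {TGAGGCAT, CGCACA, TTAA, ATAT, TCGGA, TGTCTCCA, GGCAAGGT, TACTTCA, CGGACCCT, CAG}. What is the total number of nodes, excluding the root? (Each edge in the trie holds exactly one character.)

53

For each word, the new-node count is its length minus the longest prefix already in the trie:
  "TGAGGCAT" → 8 new (T, G, A, G, G, C, A, T)
  "CGCACA" → 6 new (C, G, C, A, C, A)
  "TTAA" → prefix "T" already present; 3 new (T, A, A)
  "ATAT" → 4 new (A, T, A, T)
  "TCGGA" → prefix "T" already present; 4 new (C, G, G, A)
  "TGTCTCCA" → prefix "TG" already present; 6 new (T, C, T, C, C, A)
  "GGCAAGGT" → 8 new (G, G, C, A, A, G, G, T)
  "TACTTCA" → prefix "T" already present; 6 new (A, C, T, T, C, A)
  "CGGACCCT" → prefix "CG" already present; 6 new (G, A, C, C, C, T)
  "CAG" → prefix "C" already present; 2 new (A, G)
Total nodes = 8 + 6 + 3 + 4 + 4 + 6 + 8 + 6 + 6 + 2 = 53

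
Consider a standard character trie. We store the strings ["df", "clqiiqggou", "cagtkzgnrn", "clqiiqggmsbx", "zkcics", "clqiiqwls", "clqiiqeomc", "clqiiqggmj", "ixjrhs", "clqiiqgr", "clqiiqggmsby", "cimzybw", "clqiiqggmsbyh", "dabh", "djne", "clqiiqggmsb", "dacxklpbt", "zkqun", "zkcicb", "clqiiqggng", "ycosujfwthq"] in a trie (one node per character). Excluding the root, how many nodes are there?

84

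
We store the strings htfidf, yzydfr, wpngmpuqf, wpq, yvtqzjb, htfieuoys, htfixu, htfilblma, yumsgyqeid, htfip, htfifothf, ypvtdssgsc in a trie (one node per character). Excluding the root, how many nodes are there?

Count nodes per top-level branch (shared prefixes stored once):
  'h'-branch (htfidf, htfieuoys, htfifothf, htfilblma, htfip, htfixu): 24 nodes
  'w'-branch (wpngmpuqf, wpq): 10 nodes
  'y'-branch (ypvtdssgsc, yumsgyqeid, yvtqzjb, yzydfr): 30 nodes
Sum: 64

64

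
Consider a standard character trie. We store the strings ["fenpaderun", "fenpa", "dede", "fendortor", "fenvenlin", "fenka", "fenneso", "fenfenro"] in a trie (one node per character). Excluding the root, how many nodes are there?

For each word, the new-node count is its length minus the longest prefix already in the trie:
  "fenpaderun" → 10 new (f, e, n, p, a, d, e, r, u, n)
  "fenpa" → prefix "fenpa" already present; 0 new (none)
  "dede" → 4 new (d, e, d, e)
  "fendortor" → prefix "fen" already present; 6 new (d, o, r, t, o, r)
  "fenvenlin" → prefix "fen" already present; 6 new (v, e, n, l, i, n)
  "fenka" → prefix "fen" already present; 2 new (k, a)
  "fenneso" → prefix "fen" already present; 4 new (n, e, s, o)
  "fenfenro" → prefix "fen" already present; 5 new (f, e, n, r, o)
Total nodes = 10 + 0 + 4 + 6 + 6 + 2 + 4 + 5 = 37

37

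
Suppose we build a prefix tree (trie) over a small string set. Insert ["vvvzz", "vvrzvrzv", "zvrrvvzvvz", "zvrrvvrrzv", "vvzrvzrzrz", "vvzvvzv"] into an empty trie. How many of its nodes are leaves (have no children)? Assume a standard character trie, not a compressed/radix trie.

6

Leaves are exactly the stored words that no other stored word extends.
Those words: "vvrzvrzv", "vvvzz", "vvzrvzrzrz", "vvzvvzv", "zvrrvvrrzv", "zvrrvvzvvz"
Leaf count: 6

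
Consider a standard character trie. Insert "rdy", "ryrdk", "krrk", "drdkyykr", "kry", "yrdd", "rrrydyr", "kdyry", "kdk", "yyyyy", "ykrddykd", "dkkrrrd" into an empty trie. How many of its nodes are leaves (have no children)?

A leaf is a node with no children — equivalently, the end of a word that is not a proper prefix of any other stored word.
Those words: "dkkrrrd", "drdkyykr", "kdk", "kdyry", "krrk", "kry", "rdy", "rrrydyr", "ryrdk", "ykrddykd", "yrdd", "yyyyy"
Leaf count: 12

12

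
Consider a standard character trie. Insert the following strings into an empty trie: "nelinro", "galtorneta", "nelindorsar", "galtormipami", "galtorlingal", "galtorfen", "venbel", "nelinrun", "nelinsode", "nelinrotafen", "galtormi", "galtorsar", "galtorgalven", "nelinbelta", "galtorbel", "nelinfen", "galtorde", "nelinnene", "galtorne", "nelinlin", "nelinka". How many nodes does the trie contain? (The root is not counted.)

Count nodes per top-level branch (shared prefixes stored once):
  'g'-branch (galtorbel, galtorde, galtorfen, galtorgalven, galtorlingal, galtormi, galtormipami, galtorne, galtorneta, galtorsar): 39 nodes
  'n'-branch (nelinbelta, nelindorsar, nelinfen, nelinka, nelinlin, nelinnene, nelinro, nelinrotafen, nelinrun, nelinsode): 41 nodes
  'v'-branch (venbel): 6 nodes
Sum: 86

86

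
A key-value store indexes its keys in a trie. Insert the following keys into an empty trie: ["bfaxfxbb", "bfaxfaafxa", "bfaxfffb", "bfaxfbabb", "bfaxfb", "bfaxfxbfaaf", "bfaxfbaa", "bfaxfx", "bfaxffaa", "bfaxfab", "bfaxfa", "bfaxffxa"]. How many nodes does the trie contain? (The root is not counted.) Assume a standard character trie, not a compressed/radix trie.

Count nodes per top-level branch (shared prefixes stored once):
  'b'-branch (bfaxfa, bfaxfaafxa, bfaxfab, bfaxfb, bfaxfbaa, bfaxfbabb, bfaxffaa, bfaxfffb, bfaxffxa, bfaxfx, bfaxfxbb, bfaxfxbfaaf): 30 nodes
Sum: 30

30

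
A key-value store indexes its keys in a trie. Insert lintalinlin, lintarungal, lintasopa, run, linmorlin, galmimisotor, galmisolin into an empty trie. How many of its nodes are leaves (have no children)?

Leaves are exactly the stored words that no other stored word extends.
Those words: "galmimisotor", "galmisolin", "linmorlin", "lintalinlin", "lintarungal", "lintasopa", "run"
Leaf count: 7

7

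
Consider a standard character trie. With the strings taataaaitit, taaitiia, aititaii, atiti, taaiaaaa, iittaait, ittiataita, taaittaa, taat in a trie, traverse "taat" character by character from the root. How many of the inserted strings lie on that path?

1

Check each prefix of "taat" against the stored set — each match is an end-marker on the path.
Prefixes of the query that are stored words: "taat"
Count: 1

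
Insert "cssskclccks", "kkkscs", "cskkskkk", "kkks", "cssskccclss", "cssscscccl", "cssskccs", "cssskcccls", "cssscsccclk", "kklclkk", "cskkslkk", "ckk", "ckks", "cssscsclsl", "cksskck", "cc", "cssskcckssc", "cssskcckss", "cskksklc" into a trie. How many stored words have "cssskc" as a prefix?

6

Walk to "cssskc"; the words in its subtree are exactly those with that prefix.
Matches: "cssskcccls", "cssskccclss", "cssskcckss", "cssskcckssc", "cssskccs", "cssskclccks"
Count: 6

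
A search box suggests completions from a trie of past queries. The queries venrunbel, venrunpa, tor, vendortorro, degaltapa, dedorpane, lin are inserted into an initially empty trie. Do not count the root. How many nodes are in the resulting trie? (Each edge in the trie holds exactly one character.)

Count nodes per top-level branch (shared prefixes stored once):
  'd'-branch (dedorpane, degaltapa): 16 nodes
  'l'-branch (lin): 3 nodes
  't'-branch (tor): 3 nodes
  'v'-branch (vendortorro, venrunbel, venrunpa): 19 nodes
Sum: 41

41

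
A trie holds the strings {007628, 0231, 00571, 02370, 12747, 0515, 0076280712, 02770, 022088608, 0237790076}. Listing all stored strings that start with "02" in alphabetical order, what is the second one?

Words with prefix "02", in lexicographic order: "022088608", "0231", "02370", "0237790076", "02770"
Position 2: 0231

0231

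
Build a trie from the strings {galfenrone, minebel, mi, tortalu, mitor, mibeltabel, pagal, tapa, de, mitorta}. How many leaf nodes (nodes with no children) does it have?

Leaves are exactly the stored words that no other stored word extends.
Those words: "de", "galfenrone", "mibeltabel", "minebel", "mitorta", "pagal", "tapa", "tortalu"
Leaf count: 8

8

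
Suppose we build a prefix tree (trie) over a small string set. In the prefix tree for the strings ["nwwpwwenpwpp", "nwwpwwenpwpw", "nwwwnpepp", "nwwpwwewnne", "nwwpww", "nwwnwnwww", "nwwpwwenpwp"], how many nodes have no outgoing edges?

A leaf is a node with no children — equivalently, the end of a word that is not a proper prefix of any other stored word.
Those words: "nwwnwnwww", "nwwpwwenpwpp", "nwwpwwenpwpw", "nwwpwwewnne", "nwwwnpepp"
Leaf count: 5

5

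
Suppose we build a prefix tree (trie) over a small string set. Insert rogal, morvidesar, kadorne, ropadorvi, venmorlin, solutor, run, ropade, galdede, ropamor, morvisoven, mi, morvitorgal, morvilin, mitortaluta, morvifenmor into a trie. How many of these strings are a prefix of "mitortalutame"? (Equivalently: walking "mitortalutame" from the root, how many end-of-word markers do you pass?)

2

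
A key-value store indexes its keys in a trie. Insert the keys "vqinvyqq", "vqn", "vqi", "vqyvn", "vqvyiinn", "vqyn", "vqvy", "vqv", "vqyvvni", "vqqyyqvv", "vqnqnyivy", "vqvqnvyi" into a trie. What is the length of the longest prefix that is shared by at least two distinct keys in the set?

4

Look for the deepest trie node that still has at least two words in its subtree.
e.g. "vqvy" and "vqvyiinn" share the prefix "vqvy" of length 4; no pair shares a longer one.
Longest shared-prefix length: 4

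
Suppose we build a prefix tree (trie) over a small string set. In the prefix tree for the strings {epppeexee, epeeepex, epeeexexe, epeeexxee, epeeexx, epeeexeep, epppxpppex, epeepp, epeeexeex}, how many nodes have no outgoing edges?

A leaf is a node with no children — equivalently, the end of a word that is not a proper prefix of any other stored word.
Those words: "epeeepex", "epeeexeep", "epeeexeex", "epeeexexe", "epeeexxee", "epeepp", "epppeexee", "epppxpppex"
Leaf count: 8

8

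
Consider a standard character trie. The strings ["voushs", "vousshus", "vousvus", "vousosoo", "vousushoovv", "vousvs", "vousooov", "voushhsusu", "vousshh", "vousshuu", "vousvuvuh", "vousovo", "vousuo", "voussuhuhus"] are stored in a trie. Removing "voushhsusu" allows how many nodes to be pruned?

Walk "voushhsusu" from the leaf back toward the root, removing each node that no remaining word uses.
The suffix "hsusu" (5 nodes) is used only by "voushhsusu"; the node for "voush" still has the child "s", so pruning stops there.
Nodes removed: 5

5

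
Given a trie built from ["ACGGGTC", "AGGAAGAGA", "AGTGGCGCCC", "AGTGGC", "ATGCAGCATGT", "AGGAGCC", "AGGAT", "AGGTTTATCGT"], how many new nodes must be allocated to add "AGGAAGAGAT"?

1

Walking "AGGAAGAGAT" from the root, the first 9 characters ("AGGAAGAGA") follow existing edges; "T" is the first miss.
New nodes needed: |"AGGAAGAGAT"| − 9 = 10 − 9 = 1.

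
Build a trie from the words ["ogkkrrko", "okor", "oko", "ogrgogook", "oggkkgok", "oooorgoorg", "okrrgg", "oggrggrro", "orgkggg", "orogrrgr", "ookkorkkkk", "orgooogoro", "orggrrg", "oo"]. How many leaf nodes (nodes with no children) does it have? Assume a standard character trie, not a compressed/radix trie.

12

Leaves are exactly the stored words that no other stored word extends.
Those words: "oggkkgok", "oggrggrro", "ogkkrrko", "ogrgogook", "okor", "okrrgg", "ookkorkkkk", "oooorgoorg", "orggrrg", "orgkggg", "orgooogoro", "orogrrgr"
Leaf count: 12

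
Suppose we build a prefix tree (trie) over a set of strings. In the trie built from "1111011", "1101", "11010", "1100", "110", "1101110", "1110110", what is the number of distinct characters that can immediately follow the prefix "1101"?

Walk "1101" from the root, arriving at one node.
Characters that immediately follow "1101" among the stored strings: {0, 1}.
That node has 2 child edges.

2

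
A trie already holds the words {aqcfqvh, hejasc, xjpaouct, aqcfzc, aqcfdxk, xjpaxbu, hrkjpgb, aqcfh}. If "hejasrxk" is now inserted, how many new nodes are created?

3

The longest prefix of "hejasrxk" already in the trie is "hejas" (length 5).
Each of the 3 remaining characters creates one node.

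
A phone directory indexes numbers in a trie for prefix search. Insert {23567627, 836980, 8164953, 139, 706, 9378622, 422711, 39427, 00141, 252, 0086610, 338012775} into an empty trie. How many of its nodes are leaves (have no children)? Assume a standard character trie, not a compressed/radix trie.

12

A leaf is a node with no children — equivalently, the end of a word that is not a proper prefix of any other stored word.
Those words: "00141", "0086610", "139", "23567627", "252", "338012775", "39427", "422711", "706", "8164953", "836980", "9378622"
Leaf count: 12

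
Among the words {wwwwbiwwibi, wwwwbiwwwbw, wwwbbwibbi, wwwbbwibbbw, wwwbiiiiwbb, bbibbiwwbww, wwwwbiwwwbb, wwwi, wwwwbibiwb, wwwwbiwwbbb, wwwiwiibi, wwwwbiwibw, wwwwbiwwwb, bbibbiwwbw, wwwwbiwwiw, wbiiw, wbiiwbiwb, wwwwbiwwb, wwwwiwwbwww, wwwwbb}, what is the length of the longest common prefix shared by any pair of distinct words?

10

The deepest shared node is where two words last agree before diverging.
"bbibbiwwbw" and "bbibbiwwbww" agree on "bbibbiwwbw" (10 characters) before diverging; nothing deeper is shared.
Longest shared-prefix length: 10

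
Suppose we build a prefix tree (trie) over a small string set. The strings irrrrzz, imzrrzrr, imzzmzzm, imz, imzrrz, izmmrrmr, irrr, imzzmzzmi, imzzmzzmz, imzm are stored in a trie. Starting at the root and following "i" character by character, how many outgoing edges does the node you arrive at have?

Follow the path "i" to its node, then look at its outgoing edges.
Characters that immediately follow "i" among the stored strings: {m, r, z}.
That node has 3 child edges.

3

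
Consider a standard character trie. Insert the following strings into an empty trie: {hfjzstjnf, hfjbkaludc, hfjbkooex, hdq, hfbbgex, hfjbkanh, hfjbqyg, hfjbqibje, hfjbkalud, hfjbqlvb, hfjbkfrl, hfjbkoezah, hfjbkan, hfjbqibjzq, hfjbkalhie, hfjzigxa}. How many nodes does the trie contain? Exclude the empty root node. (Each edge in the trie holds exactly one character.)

55

Trace insertions, counting only characters that open a new branch:
  "hfjzstjnf" → 9 new (h, f, j, z, s, t, j, n, f)
  "hfjbkaludc" → prefix "hfj" already present; 7 new (b, k, a, l, u, d, c)
  "hfjbkooex" → prefix "hfjbk" already present; 4 new (o, o, e, x)
  "hdq" → prefix "h" already present; 2 new (d, q)
  "hfbbgex" → prefix "hf" already present; 5 new (b, b, g, e, x)
  "hfjbkanh" → prefix "hfjbka" already present; 2 new (n, h)
  "hfjbqyg" → prefix "hfjb" already present; 3 new (q, y, g)
  "hfjbqibje" → prefix "hfjbq" already present; 4 new (i, b, j, e)
  "hfjbkalud" → prefix "hfjbkalud" already present; 0 new (none)
  "hfjbqlvb" → prefix "hfjbq" already present; 3 new (l, v, b)
  "hfjbkfrl" → prefix "hfjbk" already present; 3 new (f, r, l)
  "hfjbkoezah" → prefix "hfjbko" already present; 4 new (e, z, a, h)
  "hfjbkan" → prefix "hfjbkan" already present; 0 new (none)
  "hfjbqibjzq" → prefix "hfjbqibj" already present; 2 new (z, q)
  "hfjbkalhie" → prefix "hfjbkal" already present; 3 new (h, i, e)
  "hfjzigxa" → prefix "hfjz" already present; 4 new (i, g, x, a)
Total nodes = 9 + 7 + 4 + 2 + 5 + 2 + 3 + 4 + 0 + 3 + 3 + 4 + 0 + 2 + 3 + 4 = 55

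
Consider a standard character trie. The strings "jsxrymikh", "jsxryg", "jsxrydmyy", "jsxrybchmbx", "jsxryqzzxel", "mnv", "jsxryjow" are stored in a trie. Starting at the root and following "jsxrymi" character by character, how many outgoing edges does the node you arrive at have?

1

Walk "jsxrymi" from the root, arriving at one node.
Distinct next characters after "jsxrymi": k.
That node has 1 child edge.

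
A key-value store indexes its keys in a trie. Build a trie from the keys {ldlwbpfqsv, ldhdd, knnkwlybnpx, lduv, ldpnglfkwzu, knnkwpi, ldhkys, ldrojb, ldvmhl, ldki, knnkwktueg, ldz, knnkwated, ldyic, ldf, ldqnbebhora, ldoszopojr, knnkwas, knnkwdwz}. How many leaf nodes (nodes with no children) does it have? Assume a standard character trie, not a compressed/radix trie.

19

A leaf is a node with no children — equivalently, the end of a word that is not a proper prefix of any other stored word.
Those words: "knnkwas", "knnkwated", "knnkwdwz", "knnkwktueg", "knnkwlybnpx", "knnkwpi", "ldf", "ldhdd", "ldhkys", "ldki", "ldlwbpfqsv", "ldoszopojr", "ldpnglfkwzu", "ldqnbebhora", "ldrojb", "lduv", "ldvmhl", "ldyic", "ldz"
Leaf count: 19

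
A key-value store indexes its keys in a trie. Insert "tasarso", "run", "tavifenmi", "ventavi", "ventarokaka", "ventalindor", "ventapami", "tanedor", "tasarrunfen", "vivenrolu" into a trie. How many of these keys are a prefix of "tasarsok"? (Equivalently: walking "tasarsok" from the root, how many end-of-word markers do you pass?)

Walk "tasarsok" from the root; an end-of-word marker is hit whenever a stored word is a prefix of "tasarsok".
Prefixes of the query that are stored words: "tasarso"
Count: 1

1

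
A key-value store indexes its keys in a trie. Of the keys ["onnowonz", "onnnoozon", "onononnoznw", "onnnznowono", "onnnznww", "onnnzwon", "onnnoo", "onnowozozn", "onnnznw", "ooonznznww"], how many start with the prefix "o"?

10

Traverse to the node for "o", then collect every word in that subtree.
Matches: "onnnoo", "onnnoozon", "onnnznowono", "onnnznw", "onnnznww", "onnnzwon", "onnowonz", "onnowozozn", "onononnoznw", "ooonznznww"
Count: 10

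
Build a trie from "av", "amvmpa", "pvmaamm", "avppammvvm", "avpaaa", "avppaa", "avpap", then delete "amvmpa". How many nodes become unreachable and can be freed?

5

After clearing the end-marker at "amvmpa", prune upward until reaching a node still needed by another word.
The suffix "mvmpa" (5 nodes) is used only by "amvmpa"; the node for "a" still has the child "v", so pruning stops there.
Nodes removed: 5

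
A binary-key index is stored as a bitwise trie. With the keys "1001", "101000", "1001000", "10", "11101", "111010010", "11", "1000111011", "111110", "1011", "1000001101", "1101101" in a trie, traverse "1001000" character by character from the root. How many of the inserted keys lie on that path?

3

Walk "1001000" from the root; an end-of-word marker is hit whenever a stored word is a prefix of "1001000".
Prefixes of the query that are stored words: "10", "1001", "1001000"
Count: 3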